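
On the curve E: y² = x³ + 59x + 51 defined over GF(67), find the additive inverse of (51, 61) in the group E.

-(51, 61) = (51, -61 mod 67) = (51, 6).

(51, 6)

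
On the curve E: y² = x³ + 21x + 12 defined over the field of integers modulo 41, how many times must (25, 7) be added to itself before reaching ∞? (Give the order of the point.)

2P: tangent at (25, 7): λ = (3·25² + 21)/(2·7) ≡ 10/14. 14⁻¹ ≡ 3 (mod 41), so λ ≡ 10·3 ≡ 30.
  x = λ² - 25 - 25 = 900 - 50 ≡ 30; y = λ·(25 - 30) - 7 ≡ 7. → (30, 7)
3P: (30, 7) + (25, 7). λ = (7 - 7)/(25 - 30) ≡ 0/36 mod 41. 36⁻¹ ≡ 8 (mod 41), so λ ≡ 0.
  x = λ² - 30 - 25 = 0 - 55 ≡ 27; y = λ·(30 - 27) - 7 ≡ 34. → (27, 34)
4P: (27, 34) + (25, 7). λ = (7 - 34)/(25 - 27) ≡ 14/39 mod 41. 39⁻¹ ≡ 20 (mod 41) since 39·20 = 780 ≡ 1, so λ ≡ 34.
  x = λ² - 27 - 25 = 1156 - 52 ≡ 38; y = λ·(27 - 38) - 34 ≡ 2. → (38, 2)
5P: (38, 2) + (25, 7). λ = (7 - 2)/(25 - 38) ≡ 5/28 mod 41. 28⁻¹ ≡ 22 (mod 41), so λ ≡ 28.
  x = λ² - 38 - 25 = 784 - 63 ≡ 24; y = λ·(38 - 24) - 2 ≡ 21. → (24, 21)
6P: (24, 21) + (25, 7). λ = (7 - 21)/(25 - 24) ≡ 27/1 mod 41. 1⁻¹ ≡ 1 (mod 41) since 1·1 = 1 ≡ 1, so λ ≡ 27.
  x = λ² - 24 - 25 = 729 - 49 ≡ 24; y = λ·(24 - 24) - 21 ≡ 20. → (24, 20)
7P: (24, 20) + (25, 7). λ = (7 - 20)/(25 - 24) ≡ 28/1 mod 41. 1⁻¹ ≡ 1 (mod 41) since 1·1 = 1 ≡ 1, so λ ≡ 28.
  x = λ² - 24 - 25 = 784 - 49 ≡ 38; y = λ·(24 - 38) - 20 ≡ 39. → (38, 39)
8P: (38, 39) + (25, 7). λ = (7 - 39)/(25 - 38) ≡ 9/28 mod 41. 28⁻¹ ≡ 22 (mod 41) since 28·22 = 616 ≡ 1, so λ ≡ 34.
  x = λ² - 38 - 25 = 1156 - 63 ≡ 27; y = λ·(38 - 27) - 39 ≡ 7. → (27, 7)
9P: (27, 7) + (25, 7). λ = (7 - 7)/(25 - 27) ≡ 0/39 mod 41. 39⁻¹ ≡ 20 (mod 41), so λ ≡ 0.
  x = λ² - 27 - 25 = 0 - 52 ≡ 30; y = λ·(27 - 30) - 7 ≡ 34. → (30, 34)
10P: (30, 34) + (25, 7). λ = (7 - 34)/(25 - 30) ≡ 14/36 mod 41. 36⁻¹ ≡ 8 (mod 41) since 36·8 = 288 ≡ 1, so λ ≡ 30.
  x = λ² - 30 - 25 = 900 - 55 ≡ 25; y = λ·(30 - 25) - 34 ≡ 34. → (25, 34)
11P: (25, 34) + (25, 7): same x and y₁ ≡ -y₂, so the sum is ∞.
11P = ∞, so the order is 11.

11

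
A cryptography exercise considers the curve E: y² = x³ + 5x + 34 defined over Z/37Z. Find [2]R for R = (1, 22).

tangent at (1, 22): λ = (3·1² + 5)/(2·22) ≡ 8/7. 7⁻¹ ≡ 16 (mod 37), so λ ≡ 8·16 ≡ 17.
  x = λ² - 1 - 1 = 289 - 2 ≡ 28; y = λ·(1 - 28) - 22 ≡ 0. → (28, 0)

(28, 0)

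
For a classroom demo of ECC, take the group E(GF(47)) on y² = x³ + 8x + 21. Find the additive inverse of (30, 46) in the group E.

-(30, 46) = (30, -46 mod 47) = (30, 1).

(30, 1)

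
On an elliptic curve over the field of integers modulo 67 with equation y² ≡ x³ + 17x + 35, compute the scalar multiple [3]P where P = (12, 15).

(44, 26)

Repeated addition: build up to 3P.
2P: tangent at (12, 15): λ = (3·12² + 17)/(2·15) ≡ 47/30. 30⁻¹ ≡ 38 (mod 67) since 30·38 = 1140 ≡ 1, so λ ≡ 47·38 ≡ 44.
  x = λ² - 12 - 12 = 1936 - 24 ≡ 36; y = λ·(12 - 36) - 15 ≡ 1. → (36, 1)
3P: (36, 1) + (12, 15). λ = (15 - 1)/(12 - 36) ≡ 14/43 mod 67. 43⁻¹ ≡ 53 (mod 67) since 43·53 = 2279 ≡ 1, so λ ≡ 5.
  x = λ² - 36 - 12 = 25 - 48 ≡ 44; y = λ·(36 - 44) - 1 ≡ 26. → (44, 26)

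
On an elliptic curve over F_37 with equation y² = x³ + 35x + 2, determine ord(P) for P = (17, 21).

2P: tangent at (17, 21): λ = (3·17² + 35)/(2·21) ≡ 14/5. 5⁻¹ ≡ 15 (mod 37), so λ ≡ 14·15 ≡ 25.
  x = λ² - 17 - 17 = 625 - 34 ≡ 36; y = λ·(17 - 36) - 21 ≡ 22. → (36, 22)
3P: (36, 22) + (17, 21). λ = (21 - 22)/(17 - 36) ≡ 36/18 mod 37. 18⁻¹ ≡ 35 (mod 37) since 18·35 = 630 ≡ 1, so λ ≡ 2.
  x = λ² - 36 - 17 = 4 - 53 ≡ 25; y = λ·(36 - 25) - 22 ≡ 0. → (25, 0)
4P: (25, 0) + (17, 21). λ = (21 - 0)/(17 - 25) ≡ 21/29 mod 37. 29⁻¹ ≡ 23 (mod 37) since 29·23 = 667 ≡ 1, so λ ≡ 2.
  x = λ² - 25 - 17 = 4 - 42 ≡ 36; y = λ·(25 - 36) - 0 ≡ 15. → (36, 15)
5P: (36, 15) + (17, 21). λ = (21 - 15)/(17 - 36) ≡ 6/18 mod 37. 18⁻¹ ≡ 35 (mod 37) since 18·35 = 630 ≡ 1, so λ ≡ 25.
  x = λ² - 36 - 17 = 625 - 53 ≡ 17; y = λ·(36 - 17) - 15 ≡ 16. → (17, 16)
6P: (17, 16) + (17, 21): same x and y₁ ≡ -y₂, so the sum is the point at infinity.
6P = the point at infinity, so the order is 6.

6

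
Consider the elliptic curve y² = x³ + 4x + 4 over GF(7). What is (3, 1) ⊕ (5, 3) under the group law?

(0, 2)

(3, 1) + (5, 3). λ = (3 - 1)/(5 - 3) ≡ 2/2 mod 7. 2⁻¹ ≡ 4 (mod 7), so λ ≡ 1.
  x = λ² - 3 - 5 = 1 - 8 ≡ 0; y = λ·(3 - 0) - 1 ≡ 2. → (0, 2)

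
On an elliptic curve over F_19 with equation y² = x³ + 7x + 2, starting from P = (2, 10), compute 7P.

(16, 7)

Double-and-add on 7 = (111)₂. Start with P = (2, 10) for the leading 1-bit.
double: tangent at (2, 10): λ = (3·2² + 7)/(2·10) ≡ 0/1. 1⁻¹ ≡ 1 (mod 19), so λ ≡ 0·1 ≡ 0.
  x = λ² - 2 - 2 = 0 - 4 ≡ 15; y = λ·(2 - 15) - 10 ≡ 9. → (15, 9)
add P: (15, 9) + (2, 10). λ = (10 - 9)/(2 - 15) ≡ 1/6 mod 19. 6⁻¹ ≡ 16 (mod 19) since 6·16 = 96 ≡ 1, so λ ≡ 16.
  x = λ² - 15 - 2 = 256 - 17 ≡ 11; y = λ·(15 - 11) - 9 ≡ 17. → (11, 17)
double: tangent at (11, 17): λ = (3·11² + 7)/(2·17) ≡ 9/15. 15⁻¹ ≡ 14 (mod 19) since 15·14 = 210 ≡ 1, so λ ≡ 9·14 ≡ 12.
  x = λ² - 11 - 11 = 144 - 22 ≡ 8; y = λ·(11 - 8) - 17 ≡ 0. → (8, 0)
add P: (8, 0) + (2, 10). λ = (10 - 0)/(2 - 8) ≡ 10/13 mod 19. 13⁻¹ ≡ 3 (mod 19) since 13·3 = 39 ≡ 1, so λ ≡ 11.
  x = λ² - 8 - 2 = 121 - 10 ≡ 16; y = λ·(8 - 16) - 0 ≡ 7. → (16, 7)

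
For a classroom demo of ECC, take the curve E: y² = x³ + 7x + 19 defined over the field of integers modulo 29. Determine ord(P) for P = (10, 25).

9

2P: tangent at (10, 25): λ = (3·10² + 7)/(2·25) ≡ 17/21. 21⁻¹ ≡ 18 (mod 29), so λ ≡ 17·18 ≡ 16.
  x = λ² - 10 - 10 = 256 - 20 ≡ 4; y = λ·(10 - 4) - 25 ≡ 13. → (4, 13)
3P: (4, 13) + (10, 25). λ = (25 - 13)/(10 - 4) ≡ 12/6 mod 29. 6⁻¹ ≡ 5 (mod 29) since 6·5 = 30 ≡ 1, so λ ≡ 2.
  x = λ² - 4 - 10 = 4 - 14 ≡ 19; y = λ·(4 - 19) - 13 ≡ 15. → (19, 15)
4P: (19, 15) + (10, 25). λ = (25 - 15)/(10 - 19) ≡ 10/20 mod 29. 20⁻¹ ≡ 16 (mod 29) since 20·16 = 320 ≡ 1, so λ ≡ 15.
  x = λ² - 19 - 10 = 225 - 29 ≡ 22; y = λ·(19 - 22) - 15 ≡ 27. → (22, 27)
5P: (22, 27) + (10, 25). λ = (25 - 27)/(10 - 22) ≡ 27/17 mod 29. 17⁻¹ ≡ 12 (mod 29), so λ ≡ 5.
  x = λ² - 22 - 10 = 25 - 32 ≡ 22; y = λ·(22 - 22) - 27 ≡ 2. → (22, 2)
6P: (22, 2) + (10, 25). λ = (25 - 2)/(10 - 22) ≡ 23/17 mod 29. 17⁻¹ ≡ 12 (mod 29) since 17·12 = 204 ≡ 1, so λ ≡ 15.
  x = λ² - 22 - 10 = 225 - 32 ≡ 19; y = λ·(22 - 19) - 2 ≡ 14. → (19, 14)
7P: (19, 14) + (10, 25). λ = (25 - 14)/(10 - 19) ≡ 11/20 mod 29. 20⁻¹ ≡ 16 (mod 29) since 20·16 = 320 ≡ 1, so λ ≡ 2.
  x = λ² - 19 - 10 = 4 - 29 ≡ 4; y = λ·(19 - 4) - 14 ≡ 16. → (4, 16)
8P: (4, 16) + (10, 25). λ = (25 - 16)/(10 - 4) ≡ 9/6 mod 29. 6⁻¹ ≡ 5 (mod 29) since 6·5 = 30 ≡ 1, so λ ≡ 16.
  x = λ² - 4 - 10 = 256 - 14 ≡ 10; y = λ·(4 - 10) - 16 ≡ 4. → (10, 4)
9P: (10, 4) + (10, 25): same x and y₁ ≡ -y₂, so the sum is ∞.
9P = ∞, so the order is 9.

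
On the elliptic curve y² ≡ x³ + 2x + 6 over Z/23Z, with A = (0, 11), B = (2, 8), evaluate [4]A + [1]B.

(5, 7)

First 4A:
Double-and-add on 4 = (100)₂. Start with A = (0, 11) for the leading 1-bit.
double: tangent at (0, 11): λ = (3·0² + 2)/(2·11) ≡ 2/22. 22⁻¹ ≡ 22 (mod 23), so λ ≡ 2·22 ≡ 21.
  x = λ² - 0 - 0 = 441 - 0 ≡ 4; y = λ·(0 - 4) - 11 ≡ 20. → (4, 20)
double: tangent at (4, 20): λ = (3·4² + 2)/(2·20) ≡ 4/17. 17⁻¹ ≡ 19 (mod 23), so λ ≡ 4·19 ≡ 7.
  x = λ² - 4 - 4 = 49 - 8 ≡ 18; y = λ·(4 - 18) - 20 ≡ 20. → (18, 20)
4A = (18, 20).
Finally 4A + B:
(18, 20) + (2, 8). λ = (8 - 20)/(2 - 18) ≡ 11/7 mod 23. 7⁻¹ ≡ 10 (mod 23) since 7·10 = 70 ≡ 1, so λ ≡ 18.
  x = λ² - 18 - 2 = 324 - 20 ≡ 5; y = λ·(18 - 5) - 20 ≡ 7. → (5, 7)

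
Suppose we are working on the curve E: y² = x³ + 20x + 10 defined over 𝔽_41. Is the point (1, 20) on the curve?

y² = 20² ≡ 31; x³ + 20x + 10 = 31 ≡ 31 (mod 41). 31 = 31.

yes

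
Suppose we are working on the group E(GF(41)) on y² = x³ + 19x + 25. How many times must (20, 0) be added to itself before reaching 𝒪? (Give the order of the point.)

2

2P: (20, 0) + (20, 0): same x and y₁ ≡ -y₂, so the sum is 𝒪.
2P = 𝒪, so the order is 2.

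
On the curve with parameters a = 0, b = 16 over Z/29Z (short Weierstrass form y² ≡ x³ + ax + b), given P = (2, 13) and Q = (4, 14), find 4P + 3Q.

First 4P:
Repeated addition: build up to 4P.
2P: tangent at (2, 13): λ = (3·2² + 0)/(2·13) ≡ 12/26. 26⁻¹ ≡ 19 (mod 29) since 26·19 = 494 ≡ 1, so λ ≡ 12·19 ≡ 25.
  x = λ² - 2 - 2 = 625 - 4 ≡ 12; y = λ·(2 - 12) - 13 ≡ 27. → (12, 27)
3P: (12, 27) + (2, 13). λ = (13 - 27)/(2 - 12) ≡ 15/19 mod 29. 19⁻¹ ≡ 26 (mod 29), so λ ≡ 13.
  x = λ² - 12 - 2 = 169 - 14 ≡ 10; y = λ·(12 - 10) - 27 ≡ 28. → (10, 28)
4P: (10, 28) + (2, 13). λ = (13 - 28)/(2 - 10) ≡ 14/21 mod 29. 21⁻¹ ≡ 18 (mod 29), so λ ≡ 20.
  x = λ² - 10 - 2 = 400 - 12 ≡ 11; y = λ·(10 - 11) - 28 ≡ 10. → (11, 10)
4P = (11, 10).
Next 3Q:
Repeated addition: build up to 3Q.
2Q: tangent at (4, 14): λ = (3·4² + 0)/(2·14) ≡ 19/28. 28⁻¹ ≡ 28 (mod 29), so λ ≡ 19·28 ≡ 10.
  x = λ² - 4 - 4 = 100 - 8 ≡ 5; y = λ·(4 - 5) - 14 ≡ 5. → (5, 5)
3Q: (5, 5) + (4, 14). λ = (14 - 5)/(4 - 5) ≡ 9/28 mod 29. 28⁻¹ ≡ 28 (mod 29), so λ ≡ 20.
  x = λ² - 5 - 4 = 400 - 9 ≡ 14; y = λ·(5 - 14) - 5 ≡ 18. → (14, 18)
3Q = (14, 18).
Finally 4P + 3Q:
(11, 10) + (14, 18). λ = (18 - 10)/(14 - 11) ≡ 8/3 mod 29. 3⁻¹ ≡ 10 (mod 29), so λ ≡ 22.
  x = λ² - 11 - 14 = 484 - 25 ≡ 24; y = λ·(11 - 24) - 10 ≡ 23. → (24, 23)

(24, 23)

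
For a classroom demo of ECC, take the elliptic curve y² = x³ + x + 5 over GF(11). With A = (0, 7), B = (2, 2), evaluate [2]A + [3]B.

(10, 6)

First 2A:
Repeated addition: build up to 2A.
2A: tangent at (0, 7): λ = (3·0² + 1)/(2·7) ≡ 1/3. 3⁻¹ ≡ 4 (mod 11) since 3·4 = 12 ≡ 1, so λ ≡ 1·4 ≡ 4.
  x = λ² - 0 - 0 = 16 - 0 ≡ 5; y = λ·(0 - 5) - 7 ≡ 6. → (5, 6)
2A = (5, 6).
Next 3B:
Repeated addition: build up to 3B.
2B: tangent at (2, 2): λ = (3·2² + 1)/(2·2) ≡ 2/4. 4⁻¹ ≡ 3 (mod 11) since 4·3 = 12 ≡ 1, so λ ≡ 2·3 ≡ 6.
  x = λ² - 2 - 2 = 36 - 4 ≡ 10; y = λ·(2 - 10) - 2 ≡ 5. → (10, 5)
3B: (10, 5) + (2, 2). λ = (2 - 5)/(2 - 10) ≡ 8/3 mod 11. 3⁻¹ ≡ 4 (mod 11), so λ ≡ 10.
  x = λ² - 10 - 2 = 100 - 12 ≡ 0; y = λ·(10 - 0) - 5 ≡ 7. → (0, 7)
3B = (0, 7).
Finally 2A + 3B:
(5, 6) + (0, 7). λ = (7 - 6)/(0 - 5) ≡ 1/6 mod 11. 6⁻¹ ≡ 2 (mod 11) since 6·2 = 12 ≡ 1, so λ ≡ 2.
  x = λ² - 5 - 0 = 4 - 5 ≡ 10; y = λ·(5 - 10) - 6 ≡ 6. → (10, 6)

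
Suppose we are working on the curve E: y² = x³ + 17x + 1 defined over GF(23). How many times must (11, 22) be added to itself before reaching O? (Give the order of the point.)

7

2P: tangent at (11, 22): λ = (3·11² + 17)/(2·22) ≡ 12/21. 21⁻¹ ≡ 11 (mod 23) since 21·11 = 231 ≡ 1, so λ ≡ 12·11 ≡ 17.
  x = λ² - 11 - 11 = 289 - 22 ≡ 14; y = λ·(11 - 14) - 22 ≡ 19. → (14, 19)
3P: (14, 19) + (11, 22). λ = (22 - 19)/(11 - 14) ≡ 3/20 mod 23. 20⁻¹ ≡ 15 (mod 23) since 20·15 = 300 ≡ 1, so λ ≡ 22.
  x = λ² - 14 - 11 = 484 - 25 ≡ 22; y = λ·(14 - 22) - 19 ≡ 12. → (22, 12)
4P: (22, 12) + (11, 22). λ = (22 - 12)/(11 - 22) ≡ 10/12 mod 23. 12⁻¹ ≡ 2 (mod 23), so λ ≡ 20.
  x = λ² - 22 - 11 = 400 - 33 ≡ 22; y = λ·(22 - 22) - 12 ≡ 11. → (22, 11)
5P: (22, 11) + (11, 22). λ = (22 - 11)/(11 - 22) ≡ 11/12 mod 23. 12⁻¹ ≡ 2 (mod 23), so λ ≡ 22.
  x = λ² - 22 - 11 = 484 - 33 ≡ 14; y = λ·(22 - 14) - 11 ≡ 4. → (14, 4)
6P: (14, 4) + (11, 22). λ = (22 - 4)/(11 - 14) ≡ 18/20 mod 23. 20⁻¹ ≡ 15 (mod 23) since 20·15 = 300 ≡ 1, so λ ≡ 17.
  x = λ² - 14 - 11 = 289 - 25 ≡ 11; y = λ·(14 - 11) - 4 ≡ 1. → (11, 1)
7P: (11, 1) + (11, 22): same x and y₁ ≡ -y₂, so the sum is O.
7P = O, so the order is 7.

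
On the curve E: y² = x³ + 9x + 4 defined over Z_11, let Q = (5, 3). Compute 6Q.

Double-and-add on 6 = (110)₂. Start with Q = (5, 3) for the leading 1-bit.
double: tangent at (5, 3): λ = (3·5² + 9)/(2·3) ≡ 7/6. 6⁻¹ ≡ 2 (mod 11) since 6·2 = 12 ≡ 1, so λ ≡ 7·2 ≡ 3.
  x = λ² - 5 - 5 = 9 - 10 ≡ 10; y = λ·(5 - 10) - 3 ≡ 4. → (10, 4)
add Q: (10, 4) + (5, 3). λ = (3 - 4)/(5 - 10) ≡ 10/6 mod 11. 6⁻¹ ≡ 2 (mod 11) since 6·2 = 12 ≡ 1, so λ ≡ 9.
  x = λ² - 10 - 5 = 81 - 15 ≡ 0; y = λ·(10 - 0) - 4 ≡ 9. → (0, 9)
double: tangent at (0, 9): λ = (3·0² + 9)/(2·9) ≡ 9/7. 7⁻¹ ≡ 8 (mod 11) since 7·8 = 56 ≡ 1, so λ ≡ 9·8 ≡ 6.
  x = λ² - 0 - 0 = 36 - 0 ≡ 3; y = λ·(0 - 3) - 9 ≡ 6. → (3, 6)

(3, 6)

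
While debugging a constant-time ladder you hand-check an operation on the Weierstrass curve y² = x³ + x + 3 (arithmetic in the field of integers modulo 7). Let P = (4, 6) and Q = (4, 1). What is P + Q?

The two points share x = 4 and their y-coordinates satisfy 6 + 1 ≡ 0 (mod 7), so they are inverses. Their sum is 𝒪.

O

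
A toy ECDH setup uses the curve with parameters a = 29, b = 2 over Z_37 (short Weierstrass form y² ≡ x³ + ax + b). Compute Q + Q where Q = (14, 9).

(30, 14)

tangent at (14, 9): λ = (3·14² + 29)/(2·9) ≡ 25/18. 18⁻¹ ≡ 35 (mod 37) since 18·35 = 630 ≡ 1, so λ ≡ 25·35 ≡ 24.
  x = λ² - 14 - 14 = 576 - 28 ≡ 30; y = λ·(14 - 30) - 9 ≡ 14. → (30, 14)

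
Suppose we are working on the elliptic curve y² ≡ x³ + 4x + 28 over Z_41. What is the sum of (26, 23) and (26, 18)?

O

The two points share x = 26 and their y-coordinates satisfy 23 + 18 ≡ 0 (mod 41), so they are inverses. Their sum is ∞.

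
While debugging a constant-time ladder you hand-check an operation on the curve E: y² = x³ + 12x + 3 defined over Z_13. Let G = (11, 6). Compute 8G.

Repeated addition: build up to 8G.
2G: tangent at (11, 6): λ = (3·11² + 12)/(2·6) ≡ 11/12. 12⁻¹ ≡ 12 (mod 13), so λ ≡ 11·12 ≡ 2.
  x = λ² - 11 - 11 = 4 - 22 ≡ 8; y = λ·(11 - 8) - 6 ≡ 0. → (8, 0)
3G: (8, 0) + (11, 6). λ = (6 - 0)/(11 - 8) ≡ 6/3 mod 13. 3⁻¹ ≡ 9 (mod 13), so λ ≡ 2.
  x = λ² - 8 - 11 = 4 - 19 ≡ 11; y = λ·(8 - 11) - 0 ≡ 7. → (11, 7)
4G: (11, 7) + (11, 6): same x and y₁ ≡ -y₂, so the sum is ∞.
5G: ∞ + (11, 6) = (11, 6) (identity).
6G: tangent at (11, 6): λ = (3·11² + 12)/(2·6) ≡ 11/12. 12⁻¹ ≡ 12 (mod 13), so λ ≡ 11·12 ≡ 2.
  x = λ² - 11 - 11 = 4 - 22 ≡ 8; y = λ·(11 - 8) - 6 ≡ 0. → (8, 0)
7G: (8, 0) + (11, 6). λ = (6 - 0)/(11 - 8) ≡ 6/3 mod 13. 3⁻¹ ≡ 9 (mod 13) since 3·9 = 27 ≡ 1, so λ ≡ 2.
  x = λ² - 8 - 11 = 4 - 19 ≡ 11; y = λ·(8 - 11) - 0 ≡ 7. → (11, 7)
8G: (11, 7) + (11, 6): same x and y₁ ≡ -y₂, so the sum is ∞.

O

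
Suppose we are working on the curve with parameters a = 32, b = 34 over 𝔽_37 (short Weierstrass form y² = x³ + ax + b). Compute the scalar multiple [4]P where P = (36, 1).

Double-and-add on 4 = (100)₂. Start with P = (36, 1) for the leading 1-bit.
double: tangent at (36, 1): λ = (3·36² + 32)/(2·1) ≡ 35/2. 2⁻¹ ≡ 19 (mod 37), so λ ≡ 35·19 ≡ 36.
  x = λ² - 36 - 36 = 1296 - 72 ≡ 3; y = λ·(36 - 3) - 1 ≡ 3. → (3, 3)
double: tangent at (3, 3): λ = (3·3² + 32)/(2·3) ≡ 22/6. 6⁻¹ ≡ 31 (mod 37), so λ ≡ 22·31 ≡ 16.
  x = λ² - 3 - 3 = 256 - 6 ≡ 28; y = λ·(3 - 28) - 3 ≡ 4. → (28, 4)

(28, 4)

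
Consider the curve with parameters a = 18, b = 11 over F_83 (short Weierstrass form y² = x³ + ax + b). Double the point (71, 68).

(0, 29)

tangent at (71, 68): λ = (3·71² + 18)/(2·68) ≡ 35/53. 53⁻¹ ≡ 47 (mod 83), so λ ≡ 35·47 ≡ 68.
  x = λ² - 71 - 71 = 4624 - 142 ≡ 0; y = λ·(71 - 0) - 68 ≡ 29. → (0, 29)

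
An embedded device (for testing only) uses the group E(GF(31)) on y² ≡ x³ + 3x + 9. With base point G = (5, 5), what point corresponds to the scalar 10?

Repeated addition: build up to 10G.
2G: tangent at (5, 5): λ = (3·5² + 3)/(2·5) ≡ 16/10. 10⁻¹ ≡ 28 (mod 31) since 10·28 = 280 ≡ 1, so λ ≡ 16·28 ≡ 14.
  x = λ² - 5 - 5 = 196 - 10 ≡ 0; y = λ·(5 - 0) - 5 ≡ 3. → (0, 3)
3G: (0, 3) + (5, 5). λ = (5 - 3)/(5 - 0) ≡ 2/5 mod 31. 5⁻¹ ≡ 25 (mod 31) since 5·25 = 125 ≡ 1, so λ ≡ 19.
  x = λ² - 0 - 5 = 361 - 5 ≡ 15; y = λ·(0 - 15) - 3 ≡ 22. → (15, 22)
4G: (15, 22) + (5, 5). λ = (5 - 22)/(5 - 15) ≡ 14/21 mod 31. 21⁻¹ ≡ 3 (mod 31) since 21·3 = 63 ≡ 1, so λ ≡ 11.
  x = λ² - 15 - 5 = 121 - 20 ≡ 8; y = λ·(15 - 8) - 22 ≡ 24. → (8, 24)
5G: (8, 24) + (5, 5). λ = (5 - 24)/(5 - 8) ≡ 12/28 mod 31. 28⁻¹ ≡ 10 (mod 31) since 28·10 = 280 ≡ 1, so λ ≡ 27.
  x = λ² - 8 - 5 = 729 - 13 ≡ 3; y = λ·(8 - 3) - 24 ≡ 18. → (3, 18)
6G: (3, 18) + (5, 5). λ = (5 - 18)/(5 - 3) ≡ 18/2 mod 31. 2⁻¹ ≡ 16 (mod 31) since 2·16 = 32 ≡ 1, so λ ≡ 9.
  x = λ² - 3 - 5 = 81 - 8 ≡ 11; y = λ·(3 - 11) - 18 ≡ 3. → (11, 3)
7G: (11, 3) + (5, 5). λ = (5 - 3)/(5 - 11) ≡ 2/25 mod 31. 25⁻¹ ≡ 5 (mod 31), so λ ≡ 10.
  x = λ² - 11 - 5 = 100 - 16 ≡ 22; y = λ·(11 - 22) - 3 ≡ 11. → (22, 11)
8G: (22, 11) + (5, 5). λ = (5 - 11)/(5 - 22) ≡ 25/14 mod 31. 14⁻¹ ≡ 20 (mod 31), so λ ≡ 4.
  x = λ² - 22 - 5 = 16 - 27 ≡ 20; y = λ·(22 - 20) - 11 ≡ 28. → (20, 28)
9G: (20, 28) + (5, 5). λ = (5 - 28)/(5 - 20) ≡ 8/16 mod 31. 16⁻¹ ≡ 2 (mod 31), so λ ≡ 16.
  x = λ² - 20 - 5 = 256 - 25 ≡ 14; y = λ·(20 - 14) - 28 ≡ 6. → (14, 6)
10G: (14, 6) + (5, 5). λ = (5 - 6)/(5 - 14) ≡ 30/22 mod 31. 22⁻¹ ≡ 24 (mod 31) since 22·24 = 528 ≡ 1, so λ ≡ 7.
  x = λ² - 14 - 5 = 49 - 19 ≡ 30; y = λ·(14 - 30) - 6 ≡ 6. → (30, 6)

(30, 6)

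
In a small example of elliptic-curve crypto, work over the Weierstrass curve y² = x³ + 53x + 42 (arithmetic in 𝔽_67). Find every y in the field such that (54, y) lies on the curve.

29, 38

x³ + 53x + 42 = 160368 ≡ 37 (mod 67).
Square roots of 37 mod 67: 29 and 38 (since 29² = 841 ≡ 37).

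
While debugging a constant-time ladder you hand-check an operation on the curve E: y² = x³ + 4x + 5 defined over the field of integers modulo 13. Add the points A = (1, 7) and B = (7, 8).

(9, 9)

(1, 7) + (7, 8). λ = (8 - 7)/(7 - 1) ≡ 1/6 mod 13. 6⁻¹ ≡ 11 (mod 13), so λ ≡ 11.
  x = λ² - 1 - 7 = 121 - 8 ≡ 9; y = λ·(1 - 9) - 7 ≡ 9. → (9, 9)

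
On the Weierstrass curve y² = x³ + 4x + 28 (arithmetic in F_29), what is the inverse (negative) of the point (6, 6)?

(6, 23)

-(6, 6) = (6, -6 mod 29) = (6, 23).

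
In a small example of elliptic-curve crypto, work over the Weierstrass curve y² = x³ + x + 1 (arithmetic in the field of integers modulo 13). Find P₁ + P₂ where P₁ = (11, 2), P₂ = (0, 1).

(11, 2) + (0, 1). λ = (1 - 2)/(0 - 11) ≡ 12/2 mod 13. 2⁻¹ ≡ 7 (mod 13), so λ ≡ 6.
  x = λ² - 11 - 0 = 36 - 11 ≡ 12; y = λ·(11 - 12) - 2 ≡ 5. → (12, 5)

(12, 5)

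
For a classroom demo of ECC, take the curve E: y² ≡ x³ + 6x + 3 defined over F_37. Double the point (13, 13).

(32, 12)

tangent at (13, 13): λ = (3·13² + 6)/(2·13) ≡ 32/26. 26⁻¹ ≡ 10 (mod 37), so λ ≡ 32·10 ≡ 24.
  x = λ² - 13 - 13 = 576 - 26 ≡ 32; y = λ·(13 - 32) - 13 ≡ 12. → (32, 12)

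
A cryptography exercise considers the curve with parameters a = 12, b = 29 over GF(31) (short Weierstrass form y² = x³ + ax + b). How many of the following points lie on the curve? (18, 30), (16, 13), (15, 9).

2

(18, 30): 30² ≡ 1, rhs ≡ 1 → on.
(16, 13): 13² ≡ 14, rhs ≡ 8 → off.
(15, 9): 9² ≡ 19, rhs ≡ 19 → on.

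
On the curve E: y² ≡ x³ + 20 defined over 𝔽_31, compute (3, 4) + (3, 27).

The two points share x = 3 and their y-coordinates satisfy 4 + 27 ≡ 0 (mod 31), so they are inverses. Their sum is ∞.

O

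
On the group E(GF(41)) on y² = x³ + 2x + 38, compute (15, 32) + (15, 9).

The two points share x = 15 and their y-coordinates satisfy 32 + 9 ≡ 0 (mod 41), so they are inverses. Their sum is the point at infinity.

O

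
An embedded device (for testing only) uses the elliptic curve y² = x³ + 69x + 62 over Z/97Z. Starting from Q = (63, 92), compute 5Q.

(72, 47)

Double-and-add on 5 = (101)₂. Start with Q = (63, 92) for the leading 1-bit.
double: tangent at (63, 92): λ = (3·63² + 69)/(2·92) ≡ 45/87. 87⁻¹ ≡ 29 (mod 97), so λ ≡ 45·29 ≡ 44.
  x = λ² - 63 - 63 = 1936 - 126 ≡ 64; y = λ·(63 - 64) - 92 ≡ 58. → (64, 58)
double: tangent at (64, 58): λ = (3·64² + 69)/(2·58) ≡ 38/19. 19⁻¹ ≡ 46 (mod 97), so λ ≡ 38·46 ≡ 2.
  x = λ² - 64 - 64 = 4 - 128 ≡ 70; y = λ·(64 - 70) - 58 ≡ 27. → (70, 27)
add Q: (70, 27) + (63, 92). λ = (92 - 27)/(63 - 70) ≡ 65/90 mod 97. 90⁻¹ ≡ 83 (mod 97) since 90·83 = 7470 ≡ 1, so λ ≡ 60.
  x = λ² - 70 - 63 = 3600 - 133 ≡ 72; y = λ·(70 - 72) - 27 ≡ 47. → (72, 47)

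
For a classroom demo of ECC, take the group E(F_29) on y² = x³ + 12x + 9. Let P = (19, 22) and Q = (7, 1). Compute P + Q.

(19, 22) + (7, 1). λ = (1 - 22)/(7 - 19) ≡ 8/17 mod 29. 17⁻¹ ≡ 12 (mod 29) since 17·12 = 204 ≡ 1, so λ ≡ 9.
  x = λ² - 19 - 7 = 81 - 26 ≡ 26; y = λ·(19 - 26) - 22 ≡ 2. → (26, 2)

(26, 2)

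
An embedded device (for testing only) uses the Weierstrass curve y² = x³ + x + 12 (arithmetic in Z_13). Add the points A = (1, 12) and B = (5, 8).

(8, 8)

(1, 12) + (5, 8). λ = (8 - 12)/(5 - 1) ≡ 9/4 mod 13. 4⁻¹ ≡ 10 (mod 13), so λ ≡ 12.
  x = λ² - 1 - 5 = 144 - 6 ≡ 8; y = λ·(1 - 8) - 12 ≡ 8. → (8, 8)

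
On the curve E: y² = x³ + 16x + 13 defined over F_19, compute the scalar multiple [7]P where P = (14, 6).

(11, 0)

Repeated addition: build up to 7P.
2P: tangent at (14, 6): λ = (3·14² + 16)/(2·6) ≡ 15/12. 12⁻¹ ≡ 8 (mod 19), so λ ≡ 15·8 ≡ 6.
  x = λ² - 14 - 14 = 36 - 28 ≡ 8; y = λ·(14 - 8) - 6 ≡ 11. → (8, 11)
3P: (8, 11) + (14, 6). λ = (6 - 11)/(14 - 8) ≡ 14/6 mod 19. 6⁻¹ ≡ 16 (mod 19), so λ ≡ 15.
  x = λ² - 8 - 14 = 225 - 22 ≡ 13; y = λ·(8 - 13) - 11 ≡ 9. → (13, 9)
4P: (13, 9) + (14, 6). λ = (6 - 9)/(14 - 13) ≡ 16/1 mod 19. 1⁻¹ ≡ 1 (mod 19) since 1·1 = 1 ≡ 1, so λ ≡ 16.
  x = λ² - 13 - 14 = 256 - 27 ≡ 1; y = λ·(13 - 1) - 9 ≡ 12. → (1, 12)
5P: (1, 12) + (14, 6). λ = (6 - 12)/(14 - 1) ≡ 13/13 mod 19. 13⁻¹ ≡ 3 (mod 19), so λ ≡ 1.
  x = λ² - 1 - 14 = 1 - 15 ≡ 5; y = λ·(1 - 5) - 12 ≡ 3. → (5, 3)
6P: (5, 3) + (14, 6). λ = (6 - 3)/(14 - 5) ≡ 3/9 mod 19. 9⁻¹ ≡ 17 (mod 19), so λ ≡ 13.
  x = λ² - 5 - 14 = 169 - 19 ≡ 17; y = λ·(5 - 17) - 3 ≡ 12. → (17, 12)
7P: (17, 12) + (14, 6). λ = (6 - 12)/(14 - 17) ≡ 13/16 mod 19. 16⁻¹ ≡ 6 (mod 19), so λ ≡ 2.
  x = λ² - 17 - 14 = 4 - 31 ≡ 11; y = λ·(17 - 11) - 12 ≡ 0. → (11, 0)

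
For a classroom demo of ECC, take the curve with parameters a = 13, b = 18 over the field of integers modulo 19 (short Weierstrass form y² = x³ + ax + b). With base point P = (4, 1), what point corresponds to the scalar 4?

(13, 3)

Double-and-add on 4 = (100)₂. Start with P = (4, 1) for the leading 1-bit.
double: tangent at (4, 1): λ = (3·4² + 13)/(2·1) ≡ 4/2. 2⁻¹ ≡ 10 (mod 19), so λ ≡ 4·10 ≡ 2.
  x = λ² - 4 - 4 = 4 - 8 ≡ 15; y = λ·(4 - 15) - 1 ≡ 15. → (15, 15)
double: tangent at (15, 15): λ = (3·15² + 13)/(2·15) ≡ 4/11. 11⁻¹ ≡ 7 (mod 19), so λ ≡ 4·7 ≡ 9.
  x = λ² - 15 - 15 = 81 - 30 ≡ 13; y = λ·(15 - 13) - 15 ≡ 3. → (13, 3)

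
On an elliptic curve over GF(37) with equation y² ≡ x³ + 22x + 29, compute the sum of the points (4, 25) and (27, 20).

(15, 16)

(4, 25) + (27, 20). λ = (20 - 25)/(27 - 4) ≡ 32/23 mod 37. 23⁻¹ ≡ 29 (mod 37) since 23·29 = 667 ≡ 1, so λ ≡ 3.
  x = λ² - 4 - 27 = 9 - 31 ≡ 15; y = λ·(4 - 15) - 25 ≡ 16. → (15, 16)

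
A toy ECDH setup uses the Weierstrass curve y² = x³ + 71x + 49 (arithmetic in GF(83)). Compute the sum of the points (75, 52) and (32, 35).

(75, 52) + (32, 35). λ = (35 - 52)/(32 - 75) ≡ 66/40 mod 83. 40⁻¹ ≡ 27 (mod 83) since 40·27 = 1080 ≡ 1, so λ ≡ 39.
  x = λ² - 75 - 32 = 1521 - 107 ≡ 3; y = λ·(75 - 3) - 52 ≡ 17. → (3, 17)

(3, 17)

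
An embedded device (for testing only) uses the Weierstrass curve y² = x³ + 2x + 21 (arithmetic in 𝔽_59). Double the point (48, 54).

(12, 48)

tangent at (48, 54): λ = (3·48² + 2)/(2·54) ≡ 11/49. 49⁻¹ ≡ 53 (mod 59), so λ ≡ 11·53 ≡ 52.
  x = λ² - 48 - 48 = 2704 - 96 ≡ 12; y = λ·(48 - 12) - 54 ≡ 48. → (12, 48)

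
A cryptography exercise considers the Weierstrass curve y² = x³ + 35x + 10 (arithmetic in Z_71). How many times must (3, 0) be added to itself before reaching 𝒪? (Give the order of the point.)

2

2P: (3, 0) + (3, 0): same x and y₁ ≡ -y₂, so the sum is 𝒪.
2P = 𝒪, so the order is 2.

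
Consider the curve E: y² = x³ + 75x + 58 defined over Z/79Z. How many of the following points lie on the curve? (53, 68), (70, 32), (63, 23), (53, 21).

2

(53, 68): 68² ≡ 42, rhs ≡ 45 → off.
(70, 32): 32² ≡ 76, rhs ≡ 76 → on.
(63, 23): 23² ≡ 55, rhs ≡ 55 → on.
(53, 21): 21² ≡ 46, rhs ≡ 45 → off.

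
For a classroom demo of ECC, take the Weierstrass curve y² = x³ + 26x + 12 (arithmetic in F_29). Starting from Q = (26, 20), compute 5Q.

(16, 0)

Repeated addition: build up to 5Q.
2Q: tangent at (26, 20): λ = (3·26² + 26)/(2·20) ≡ 24/11. 11⁻¹ ≡ 8 (mod 29), so λ ≡ 24·8 ≡ 18.
  x = λ² - 26 - 26 = 324 - 52 ≡ 11; y = λ·(26 - 11) - 20 ≡ 18. → (11, 18)
3Q: (11, 18) + (26, 20). λ = (20 - 18)/(26 - 11) ≡ 2/15 mod 29. 15⁻¹ ≡ 2 (mod 29), so λ ≡ 4.
  x = λ² - 11 - 26 = 16 - 37 ≡ 8; y = λ·(11 - 8) - 18 ≡ 23. → (8, 23)
4Q: (8, 23) + (26, 20). λ = (20 - 23)/(26 - 8) ≡ 26/18 mod 29. 18⁻¹ ≡ 21 (mod 29) since 18·21 = 378 ≡ 1, so λ ≡ 24.
  x = λ² - 8 - 26 = 576 - 34 ≡ 20; y = λ·(8 - 20) - 23 ≡ 8. → (20, 8)
5Q: (20, 8) + (26, 20). λ = (20 - 8)/(26 - 20) ≡ 12/6 mod 29. 6⁻¹ ≡ 5 (mod 29), so λ ≡ 2.
  x = λ² - 20 - 26 = 4 - 46 ≡ 16; y = λ·(20 - 16) - 8 ≡ 0. → (16, 0)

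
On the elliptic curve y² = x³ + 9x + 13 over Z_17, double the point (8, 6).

tangent at (8, 6): λ = (3·8² + 9)/(2·6) ≡ 14/12. 12⁻¹ ≡ 10 (mod 17) since 12·10 = 120 ≡ 1, so λ ≡ 14·10 ≡ 4.
  x = λ² - 8 - 8 = 16 - 16 ≡ 0; y = λ·(8 - 0) - 6 ≡ 9. → (0, 9)

(0, 9)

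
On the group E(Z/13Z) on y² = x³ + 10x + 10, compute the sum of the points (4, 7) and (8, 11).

(4, 7) + (8, 11). λ = (11 - 7)/(8 - 4) ≡ 4/4 mod 13. 4⁻¹ ≡ 10 (mod 13), so λ ≡ 1.
  x = λ² - 4 - 8 = 1 - 12 ≡ 2; y = λ·(4 - 2) - 7 ≡ 8. → (2, 8)

(2, 8)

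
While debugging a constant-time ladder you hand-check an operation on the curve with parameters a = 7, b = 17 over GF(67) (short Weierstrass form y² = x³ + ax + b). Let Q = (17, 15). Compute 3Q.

Repeated addition: build up to 3Q.
2Q: tangent at (17, 15): λ = (3·17² + 7)/(2·15) ≡ 3/30. 30⁻¹ ≡ 38 (mod 67) since 30·38 = 1140 ≡ 1, so λ ≡ 3·38 ≡ 47.
  x = λ² - 17 - 17 = 2209 - 34 ≡ 31; y = λ·(17 - 31) - 15 ≡ 64. → (31, 64)
3Q: (31, 64) + (17, 15). λ = (15 - 64)/(17 - 31) ≡ 18/53 mod 67. 53⁻¹ ≡ 43 (mod 67), so λ ≡ 37.
  x = λ² - 31 - 17 = 1369 - 48 ≡ 48; y = λ·(31 - 48) - 64 ≡ 44. → (48, 44)

(48, 44)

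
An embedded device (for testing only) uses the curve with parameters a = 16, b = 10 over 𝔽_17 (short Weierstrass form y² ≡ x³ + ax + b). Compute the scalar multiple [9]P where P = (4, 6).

Repeated addition: build up to 9P.
2P: tangent at (4, 6): λ = (3·4² + 16)/(2·6) ≡ 13/12. 12⁻¹ ≡ 10 (mod 17), so λ ≡ 13·10 ≡ 11.
  x = λ² - 4 - 4 = 121 - 8 ≡ 11; y = λ·(4 - 11) - 6 ≡ 2. → (11, 2)
3P: (11, 2) + (4, 6). λ = (6 - 2)/(4 - 11) ≡ 4/10 mod 17. 10⁻¹ ≡ 12 (mod 17) since 10·12 = 120 ≡ 1, so λ ≡ 14.
  x = λ² - 11 - 4 = 196 - 15 ≡ 11; y = λ·(11 - 11) - 2 ≡ 15. → (11, 15)
4P: (11, 15) + (4, 6). λ = (6 - 15)/(4 - 11) ≡ 8/10 mod 17. 10⁻¹ ≡ 12 (mod 17) since 10·12 = 120 ≡ 1, so λ ≡ 11.
  x = λ² - 11 - 4 = 121 - 15 ≡ 4; y = λ·(11 - 4) - 15 ≡ 11. → (4, 11)
5P: (4, 11) + (4, 6): same x and y₁ ≡ -y₂, so the sum is the point at infinity.
6P: the point at infinity + (4, 6) = (4, 6) (identity).
7P: tangent at (4, 6): λ = (3·4² + 16)/(2·6) ≡ 13/12. 12⁻¹ ≡ 10 (mod 17), so λ ≡ 13·10 ≡ 11.
  x = λ² - 4 - 4 = 121 - 8 ≡ 11; y = λ·(4 - 11) - 6 ≡ 2. → (11, 2)
8P: (11, 2) + (4, 6). λ = (6 - 2)/(4 - 11) ≡ 4/10 mod 17. 10⁻¹ ≡ 12 (mod 17), so λ ≡ 14.
  x = λ² - 11 - 4 = 196 - 15 ≡ 11; y = λ·(11 - 11) - 2 ≡ 15. → (11, 15)
9P: (11, 15) + (4, 6). λ = (6 - 15)/(4 - 11) ≡ 8/10 mod 17. 10⁻¹ ≡ 12 (mod 17) since 10·12 = 120 ≡ 1, so λ ≡ 11.
  x = λ² - 11 - 4 = 121 - 15 ≡ 4; y = λ·(11 - 4) - 15 ≡ 11. → (4, 11)

(4, 11)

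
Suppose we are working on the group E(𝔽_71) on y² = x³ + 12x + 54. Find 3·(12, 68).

Write Q = (12, 68).
Repeated addition: build up to 3Q.
2Q: tangent at (12, 68): λ = (3·12² + 12)/(2·68) ≡ 18/65. 65⁻¹ ≡ 59 (mod 71), so λ ≡ 18·59 ≡ 68.
  x = λ² - 12 - 12 = 4624 - 24 ≡ 56; y = λ·(12 - 56) - 68 ≡ 64. → (56, 64)
3Q: (56, 64) + (12, 68). λ = (68 - 64)/(12 - 56) ≡ 4/27 mod 71. 27⁻¹ ≡ 50 (mod 71), so λ ≡ 58.
  x = λ² - 56 - 12 = 3364 - 68 ≡ 30; y = λ·(56 - 30) - 64 ≡ 24. → (30, 24)

(30, 24)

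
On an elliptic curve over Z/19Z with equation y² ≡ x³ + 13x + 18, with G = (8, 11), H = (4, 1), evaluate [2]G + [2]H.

(18, 17)

First 2G:
Repeated addition: build up to 2G.
2G: tangent at (8, 11): λ = (3·8² + 13)/(2·11) ≡ 15/3. 3⁻¹ ≡ 13 (mod 19), so λ ≡ 15·13 ≡ 5.
  x = λ² - 8 - 8 = 25 - 16 ≡ 9; y = λ·(8 - 9) - 11 ≡ 3. → (9, 3)
2G = (9, 3).
Next 2H:
Repeated addition: build up to 2H.
2H: tangent at (4, 1): λ = (3·4² + 13)/(2·1) ≡ 4/2. 2⁻¹ ≡ 10 (mod 19), so λ ≡ 4·10 ≡ 2.
  x = λ² - 4 - 4 = 4 - 8 ≡ 15; y = λ·(4 - 15) - 1 ≡ 15. → (15, 15)
2H = (15, 15).
Finally 2G + 2H:
(9, 3) + (15, 15). λ = (15 - 3)/(15 - 9) ≡ 12/6 mod 19. 6⁻¹ ≡ 16 (mod 19), so λ ≡ 2.
  x = λ² - 9 - 15 = 4 - 24 ≡ 18; y = λ·(9 - 18) - 3 ≡ 17. → (18, 17)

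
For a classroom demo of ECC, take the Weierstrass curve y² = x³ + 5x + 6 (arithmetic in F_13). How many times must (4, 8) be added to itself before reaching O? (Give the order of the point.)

8

2P: tangent at (4, 8): λ = (3·4² + 5)/(2·8) ≡ 1/3. 3⁻¹ ≡ 9 (mod 13), so λ ≡ 1·9 ≡ 9.
  x = λ² - 4 - 4 = 81 - 8 ≡ 8; y = λ·(4 - 8) - 8 ≡ 8. → (8, 8)
3P: (8, 8) + (4, 8). λ = (8 - 8)/(4 - 8) ≡ 0/9 mod 13. 9⁻¹ ≡ 3 (mod 13), so λ ≡ 0.
  x = λ² - 8 - 4 = 0 - 12 ≡ 1; y = λ·(8 - 1) - 8 ≡ 5. → (1, 5)
4P: (1, 5) + (4, 8). λ = (8 - 5)/(4 - 1) ≡ 3/3 mod 13. 3⁻¹ ≡ 9 (mod 13), so λ ≡ 1.
  x = λ² - 1 - 4 = 1 - 5 ≡ 9; y = λ·(1 - 9) - 5 ≡ 0. → (9, 0)
5P: (9, 0) + (4, 8). λ = (8 - 0)/(4 - 9) ≡ 8/8 mod 13. 8⁻¹ ≡ 5 (mod 13), so λ ≡ 1.
  x = λ² - 9 - 4 = 1 - 13 ≡ 1; y = λ·(9 - 1) - 0 ≡ 8. → (1, 8)
6P: (1, 8) + (4, 8). λ = (8 - 8)/(4 - 1) ≡ 0/3 mod 13. 3⁻¹ ≡ 9 (mod 13), so λ ≡ 0.
  x = λ² - 1 - 4 = 0 - 5 ≡ 8; y = λ·(1 - 8) - 8 ≡ 5. → (8, 5)
7P: (8, 5) + (4, 8). λ = (8 - 5)/(4 - 8) ≡ 3/9 mod 13. 9⁻¹ ≡ 3 (mod 13) since 9·3 = 27 ≡ 1, so λ ≡ 9.
  x = λ² - 8 - 4 = 81 - 12 ≡ 4; y = λ·(8 - 4) - 5 ≡ 5. → (4, 5)
8P: (4, 5) + (4, 8): same x and y₁ ≡ -y₂, so the sum is O.
8P = O, so the order is 8.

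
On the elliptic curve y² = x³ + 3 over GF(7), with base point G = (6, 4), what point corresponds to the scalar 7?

Double-and-add on 7 = (111)₂. Start with G = (6, 4) for the leading 1-bit.
double: tangent at (6, 4): λ = (3·6² + 0)/(2·4) ≡ 3/1. 1⁻¹ ≡ 1 (mod 7) since 1·1 = 1 ≡ 1, so λ ≡ 3·1 ≡ 3.
  x = λ² - 6 - 6 = 9 - 12 ≡ 4; y = λ·(6 - 4) - 4 ≡ 2. → (4, 2)
add G: (4, 2) + (6, 4). λ = (4 - 2)/(6 - 4) ≡ 2/2 mod 7. 2⁻¹ ≡ 4 (mod 7) since 2·4 = 8 ≡ 1, so λ ≡ 1.
  x = λ² - 4 - 6 = 1 - 10 ≡ 5; y = λ·(4 - 5) - 2 ≡ 4. → (5, 4)
double: tangent at (5, 4): λ = (3·5² + 0)/(2·4) ≡ 5/1. 1⁻¹ ≡ 1 (mod 7), so λ ≡ 5·1 ≡ 5.
  x = λ² - 5 - 5 = 25 - 10 ≡ 1; y = λ·(5 - 1) - 4 ≡ 2. → (1, 2)
add G: (1, 2) + (6, 4). λ = (4 - 2)/(6 - 1) ≡ 2/5 mod 7. 5⁻¹ ≡ 3 (mod 7), so λ ≡ 6.
  x = λ² - 1 - 6 = 36 - 7 ≡ 1; y = λ·(1 - 1) - 2 ≡ 5. → (1, 5)

(1, 5)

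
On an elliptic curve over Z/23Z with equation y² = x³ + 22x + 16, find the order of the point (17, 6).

2P: tangent at (17, 6): λ = (3·17² + 22)/(2·6) ≡ 15/12. 12⁻¹ ≡ 2 (mod 23), so λ ≡ 15·2 ≡ 7.
  x = λ² - 17 - 17 = 49 - 34 ≡ 15; y = λ·(17 - 15) - 6 ≡ 8. → (15, 8)
3P: (15, 8) + (17, 6). λ = (6 - 8)/(17 - 15) ≡ 21/2 mod 23. 2⁻¹ ≡ 12 (mod 23), so λ ≡ 22.
  x = λ² - 15 - 17 = 484 - 32 ≡ 15; y = λ·(15 - 15) - 8 ≡ 15. → (15, 15)
4P: (15, 15) + (17, 6). λ = (6 - 15)/(17 - 15) ≡ 14/2 mod 23. 2⁻¹ ≡ 12 (mod 23), so λ ≡ 7.
  x = λ² - 15 - 17 = 49 - 32 ≡ 17; y = λ·(15 - 17) - 15 ≡ 17. → (17, 17)
5P: (17, 17) + (17, 6): same x and y₁ ≡ -y₂, so the sum is the point at infinity.
5P = the point at infinity, so the order is 5.

5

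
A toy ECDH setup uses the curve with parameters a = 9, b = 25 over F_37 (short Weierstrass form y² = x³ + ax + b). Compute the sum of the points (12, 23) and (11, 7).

(12, 23) + (11, 7). λ = (7 - 23)/(11 - 12) ≡ 21/36 mod 37. 36⁻¹ ≡ 36 (mod 37), so λ ≡ 16.
  x = λ² - 12 - 11 = 256 - 23 ≡ 11; y = λ·(12 - 11) - 23 ≡ 30. → (11, 30)

(11, 30)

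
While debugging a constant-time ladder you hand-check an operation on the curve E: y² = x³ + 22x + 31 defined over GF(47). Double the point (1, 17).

tangent at (1, 17): λ = (3·1² + 22)/(2·17) ≡ 25/34. 34⁻¹ ≡ 18 (mod 47), so λ ≡ 25·18 ≡ 27.
  x = λ² - 1 - 1 = 729 - 2 ≡ 22; y = λ·(1 - 22) - 17 ≡ 27. → (22, 27)

(22, 27)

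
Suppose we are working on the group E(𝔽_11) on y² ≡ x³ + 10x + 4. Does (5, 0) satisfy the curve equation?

y² = 0² ≡ 0; x³ + 10x + 4 = 179 ≡ 3 (mod 11). 0 ≠ 3.

no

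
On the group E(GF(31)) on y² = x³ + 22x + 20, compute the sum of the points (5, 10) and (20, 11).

(10, 0)

(5, 10) + (20, 11). λ = (11 - 10)/(20 - 5) ≡ 1/15 mod 31. 15⁻¹ ≡ 29 (mod 31) since 15·29 = 435 ≡ 1, so λ ≡ 29.
  x = λ² - 5 - 20 = 841 - 25 ≡ 10; y = λ·(5 - 10) - 10 ≡ 0. → (10, 0)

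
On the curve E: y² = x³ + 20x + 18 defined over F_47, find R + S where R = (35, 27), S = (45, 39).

(38, 7)

(35, 27) + (45, 39). λ = (39 - 27)/(45 - 35) ≡ 12/10 mod 47. 10⁻¹ ≡ 33 (mod 47) since 10·33 = 330 ≡ 1, so λ ≡ 20.
  x = λ² - 35 - 45 = 400 - 80 ≡ 38; y = λ·(35 - 38) - 27 ≡ 7. → (38, 7)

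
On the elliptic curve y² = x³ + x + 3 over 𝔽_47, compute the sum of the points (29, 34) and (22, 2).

(29, 34) + (22, 2). λ = (2 - 34)/(22 - 29) ≡ 15/40 mod 47. 40⁻¹ ≡ 20 (mod 47), so λ ≡ 18.
  x = λ² - 29 - 22 = 324 - 51 ≡ 38; y = λ·(29 - 38) - 34 ≡ 39. → (38, 39)

(38, 39)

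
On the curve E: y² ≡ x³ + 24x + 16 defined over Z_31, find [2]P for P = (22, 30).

tangent at (22, 30): λ = (3·22² + 24)/(2·30) ≡ 19/29. 29⁻¹ ≡ 15 (mod 31), so λ ≡ 19·15 ≡ 6.
  x = λ² - 22 - 22 = 36 - 44 ≡ 23; y = λ·(22 - 23) - 30 ≡ 26. → (23, 26)

(23, 26)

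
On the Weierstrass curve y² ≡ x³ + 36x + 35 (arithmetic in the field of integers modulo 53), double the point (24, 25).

tangent at (24, 25): λ = (3·24² + 36)/(2·25) ≡ 15/50. 50⁻¹ ≡ 35 (mod 53), so λ ≡ 15·35 ≡ 48.
  x = λ² - 24 - 24 = 2304 - 48 ≡ 30; y = λ·(24 - 30) - 25 ≡ 5. → (30, 5)

(30, 5)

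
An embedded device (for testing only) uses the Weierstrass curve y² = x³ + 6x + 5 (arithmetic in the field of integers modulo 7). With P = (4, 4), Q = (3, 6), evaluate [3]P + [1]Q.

(4, 4)

First 3P:
Repeated addition: build up to 3P.
2P: tangent at (4, 4): λ = (3·4² + 6)/(2·4) ≡ 5/1. 1⁻¹ ≡ 1 (mod 7) since 1·1 = 1 ≡ 1, so λ ≡ 5·1 ≡ 5.
  x = λ² - 4 - 4 = 25 - 8 ≡ 3; y = λ·(4 - 3) - 4 ≡ 1. → (3, 1)
3P: (3, 1) + (4, 4). λ = (4 - 1)/(4 - 3) ≡ 3/1 mod 7. 1⁻¹ ≡ 1 (mod 7) since 1·1 = 1 ≡ 1, so λ ≡ 3.
  x = λ² - 3 - 4 = 9 - 7 ≡ 2; y = λ·(3 - 2) - 1 ≡ 2. → (2, 2)
3P = (2, 2).
Finally 3P + Q:
(2, 2) + (3, 6). λ = (6 - 2)/(3 - 2) ≡ 4/1 mod 7. 1⁻¹ ≡ 1 (mod 7) since 1·1 = 1 ≡ 1, so λ ≡ 4.
  x = λ² - 2 - 3 = 16 - 5 ≡ 4; y = λ·(2 - 4) - 2 ≡ 4. → (4, 4)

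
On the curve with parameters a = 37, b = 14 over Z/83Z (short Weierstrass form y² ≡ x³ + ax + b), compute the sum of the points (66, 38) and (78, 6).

(66, 45)

(66, 38) + (78, 6). λ = (6 - 38)/(78 - 66) ≡ 51/12 mod 83. 12⁻¹ ≡ 7 (mod 83), so λ ≡ 25.
  x = λ² - 66 - 78 = 625 - 144 ≡ 66; y = λ·(66 - 66) - 38 ≡ 45. → (66, 45)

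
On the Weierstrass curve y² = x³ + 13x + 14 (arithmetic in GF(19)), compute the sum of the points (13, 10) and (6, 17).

(13, 10) + (6, 17). λ = (17 - 10)/(6 - 13) ≡ 7/12 mod 19. 12⁻¹ ≡ 8 (mod 19), so λ ≡ 18.
  x = λ² - 13 - 6 = 324 - 19 ≡ 1; y = λ·(13 - 1) - 10 ≡ 16. → (1, 16)

(1, 16)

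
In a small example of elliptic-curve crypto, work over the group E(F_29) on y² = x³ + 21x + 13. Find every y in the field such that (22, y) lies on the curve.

x³ + 21x + 13 = 11123 ≡ 16 (mod 29).
Square roots of 16 mod 29: 4 and 25 (since 4² = 16 ≡ 16).

4, 25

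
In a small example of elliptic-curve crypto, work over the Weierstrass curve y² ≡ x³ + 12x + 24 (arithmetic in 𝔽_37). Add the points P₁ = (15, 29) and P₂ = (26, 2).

(6, 33)

(15, 29) + (26, 2). λ = (2 - 29)/(26 - 15) ≡ 10/11 mod 37. 11⁻¹ ≡ 27 (mod 37), so λ ≡ 11.
  x = λ² - 15 - 26 = 121 - 41 ≡ 6; y = λ·(15 - 6) - 29 ≡ 33. → (6, 33)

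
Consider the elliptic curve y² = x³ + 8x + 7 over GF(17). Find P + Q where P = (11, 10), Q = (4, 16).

(11, 10) + (4, 16). λ = (16 - 10)/(4 - 11) ≡ 6/10 mod 17. 10⁻¹ ≡ 12 (mod 17), so λ ≡ 4.
  x = λ² - 11 - 4 = 16 - 15 ≡ 1; y = λ·(11 - 1) - 10 ≡ 13. → (1, 13)

(1, 13)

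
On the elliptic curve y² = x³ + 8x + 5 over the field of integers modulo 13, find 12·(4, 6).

(5, 12)

Write G = (4, 6).
Repeated addition: build up to 12G.
2G: tangent at (4, 6): λ = (3·4² + 8)/(2·6) ≡ 4/12. 12⁻¹ ≡ 12 (mod 13) since 12·12 = 144 ≡ 1, so λ ≡ 4·12 ≡ 9.
  x = λ² - 4 - 4 = 81 - 8 ≡ 8; y = λ·(4 - 8) - 6 ≡ 10. → (8, 10)
3G: (8, 10) + (4, 6). λ = (6 - 10)/(4 - 8) ≡ 9/9 mod 13. 9⁻¹ ≡ 3 (mod 13), so λ ≡ 1.
  x = λ² - 8 - 4 = 1 - 12 ≡ 2; y = λ·(8 - 2) - 10 ≡ 9. → (2, 9)
4G: (2, 9) + (4, 6). λ = (6 - 9)/(4 - 2) ≡ 10/2 mod 13. 2⁻¹ ≡ 7 (mod 13) since 2·7 = 14 ≡ 1, so λ ≡ 5.
  x = λ² - 2 - 4 = 25 - 6 ≡ 6; y = λ·(2 - 6) - 9 ≡ 10. → (6, 10)
5G: (6, 10) + (4, 6). λ = (6 - 10)/(4 - 6) ≡ 9/11 mod 13. 11⁻¹ ≡ 6 (mod 13), so λ ≡ 2.
  x = λ² - 6 - 4 = 4 - 10 ≡ 7; y = λ·(6 - 7) - 10 ≡ 1. → (7, 1)
6G: (7, 1) + (4, 6). λ = (6 - 1)/(4 - 7) ≡ 5/10 mod 13. 10⁻¹ ≡ 4 (mod 13), so λ ≡ 7.
  x = λ² - 7 - 4 = 49 - 11 ≡ 12; y = λ·(7 - 12) - 1 ≡ 3. → (12, 3)
7G: (12, 3) + (4, 6). λ = (6 - 3)/(4 - 12) ≡ 3/5 mod 13. 5⁻¹ ≡ 8 (mod 13), so λ ≡ 11.
  x = λ² - 12 - 4 = 121 - 16 ≡ 1; y = λ·(12 - 1) - 3 ≡ 1. → (1, 1)
8G: (1, 1) + (4, 6). λ = (6 - 1)/(4 - 1) ≡ 5/3 mod 13. 3⁻¹ ≡ 9 (mod 13), so λ ≡ 6.
  x = λ² - 1 - 4 = 36 - 5 ≡ 5; y = λ·(1 - 5) - 1 ≡ 1. → (5, 1)
9G: (5, 1) + (4, 6). λ = (6 - 1)/(4 - 5) ≡ 5/12 mod 13. 12⁻¹ ≡ 12 (mod 13) since 12·12 = 144 ≡ 1, so λ ≡ 8.
  x = λ² - 5 - 4 = 64 - 9 ≡ 3; y = λ·(5 - 3) - 1 ≡ 2. → (3, 2)
10G: (3, 2) + (4, 6). λ = (6 - 2)/(4 - 3) ≡ 4/1 mod 13. 1⁻¹ ≡ 1 (mod 13), so λ ≡ 4.
  x = λ² - 3 - 4 = 16 - 7 ≡ 9; y = λ·(3 - 9) - 2 ≡ 0. → (9, 0)
11G: (9, 0) + (4, 6). λ = (6 - 0)/(4 - 9) ≡ 6/8 mod 13. 8⁻¹ ≡ 5 (mod 13), so λ ≡ 4.
  x = λ² - 9 - 4 = 16 - 13 ≡ 3; y = λ·(9 - 3) - 0 ≡ 11. → (3, 11)
12G: (3, 11) + (4, 6). λ = (6 - 11)/(4 - 3) ≡ 8/1 mod 13. 1⁻¹ ≡ 1 (mod 13), so λ ≡ 8.
  x = λ² - 3 - 4 = 64 - 7 ≡ 5; y = λ·(3 - 5) - 11 ≡ 12. → (5, 12)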